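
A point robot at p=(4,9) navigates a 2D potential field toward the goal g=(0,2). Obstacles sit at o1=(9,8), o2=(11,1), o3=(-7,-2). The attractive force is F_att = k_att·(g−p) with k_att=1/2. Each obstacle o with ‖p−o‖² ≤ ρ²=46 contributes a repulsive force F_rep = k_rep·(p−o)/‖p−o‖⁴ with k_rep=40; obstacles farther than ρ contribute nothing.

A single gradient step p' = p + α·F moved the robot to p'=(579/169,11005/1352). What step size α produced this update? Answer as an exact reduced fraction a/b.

F_att = 1/2·(g−p) = 1/2·(-4,-7) = (-2.0000,-3.5000)
o1: d²=26 ≤ ρ²=46; F_rep = 40·(-5,1)/26² = (-0.2959,0.0592)
o2: d²=113 > ρ²=46 → inactive
o3: d²=242 > ρ²=46 → inactive
F = F_att + ΣF_rep = (-2.2959,-3.4408)
Δp = p'−p = (-0.5740,-0.8602); α = Δx/Fx = (-97/169) / (-388/169) = 1/4
check: Δy/Fy = (-1163/1352) / (-1163/338) = 1/4 ✓

α = 1/4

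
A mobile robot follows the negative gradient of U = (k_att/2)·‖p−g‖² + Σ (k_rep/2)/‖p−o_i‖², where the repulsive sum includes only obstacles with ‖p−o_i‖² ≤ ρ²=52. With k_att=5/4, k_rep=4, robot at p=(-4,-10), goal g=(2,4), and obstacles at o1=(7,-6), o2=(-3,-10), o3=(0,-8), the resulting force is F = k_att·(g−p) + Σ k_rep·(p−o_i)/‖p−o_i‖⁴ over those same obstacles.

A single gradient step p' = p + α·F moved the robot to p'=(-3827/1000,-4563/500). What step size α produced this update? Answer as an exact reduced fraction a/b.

α = 1/20

F_att = 5/4·(g−p) = 5/4·(6,14) = (7.5000,17.5000)
o1: d²=137 > ρ²=52 → inactive
o2: d²=1 ≤ ρ²=52; F_rep = 4·(-1,0)/1² = (-4.0000,0.0000)
o3: d²=20 ≤ ρ²=52; F_rep = 4·(-4,-2)/20² = (-0.0400,-0.0200)
F = F_att + ΣF_rep = (3.4600,17.4800)
Δp = p'−p = (0.1730,0.8740); α = Δx/Fx = (173/1000) / (173/50) = 1/20
check: Δy/Fy = (437/500) / (437/25) = 1/20 ✓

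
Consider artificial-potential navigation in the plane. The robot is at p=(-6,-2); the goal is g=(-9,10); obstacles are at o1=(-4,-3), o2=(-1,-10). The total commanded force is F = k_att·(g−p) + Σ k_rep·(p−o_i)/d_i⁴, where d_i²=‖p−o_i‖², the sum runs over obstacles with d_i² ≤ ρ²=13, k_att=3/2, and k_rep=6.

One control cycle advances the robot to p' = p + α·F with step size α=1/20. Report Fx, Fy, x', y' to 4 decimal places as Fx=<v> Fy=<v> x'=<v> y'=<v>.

F_att = 3/2·(g−p) = 3/2·(-3,12) = (-4.5000,18.0000)
o1: d²=5 ≤ ρ²=13; F_rep = 6·(-2,1)/5² = (-0.4800,0.2400)
o2: d²=89 > ρ²=13 → inactive
F = F_att + ΣF_rep = (-4.9800,18.2400)
p' = p + 1/20·F = (-6.2490,-1.0880)

Fx=-4.9800 Fy=18.2400 x'=-6.2490 y'=-1.0880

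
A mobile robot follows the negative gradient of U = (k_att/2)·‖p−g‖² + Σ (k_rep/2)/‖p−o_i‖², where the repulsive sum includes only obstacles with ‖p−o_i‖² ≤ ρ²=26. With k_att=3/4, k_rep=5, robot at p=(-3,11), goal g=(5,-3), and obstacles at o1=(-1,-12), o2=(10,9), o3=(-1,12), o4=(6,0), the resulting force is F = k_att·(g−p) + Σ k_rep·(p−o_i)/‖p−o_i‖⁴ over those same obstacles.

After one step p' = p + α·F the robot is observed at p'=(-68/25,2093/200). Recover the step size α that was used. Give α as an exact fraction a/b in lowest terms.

α = 1/20

F_att = 3/4·(g−p) = 3/4·(8,-14) = (6.0000,-10.5000)
o1: d²=533 > ρ²=26 → inactive
o2: d²=173 > ρ²=26 → inactive
o3: d²=5 ≤ ρ²=26; F_rep = 5·(-2,-1)/5² = (-0.4000,-0.2000)
o4: d²=202 > ρ²=26 → inactive
F = F_att + ΣF_rep = (5.6000,-10.7000)
Δp = p'−p = (0.2800,-0.5350); α = Δx/Fx = (7/25) / (28/5) = 1/20
check: Δy/Fy = (-107/200) / (-107/10) = 1/20 ✓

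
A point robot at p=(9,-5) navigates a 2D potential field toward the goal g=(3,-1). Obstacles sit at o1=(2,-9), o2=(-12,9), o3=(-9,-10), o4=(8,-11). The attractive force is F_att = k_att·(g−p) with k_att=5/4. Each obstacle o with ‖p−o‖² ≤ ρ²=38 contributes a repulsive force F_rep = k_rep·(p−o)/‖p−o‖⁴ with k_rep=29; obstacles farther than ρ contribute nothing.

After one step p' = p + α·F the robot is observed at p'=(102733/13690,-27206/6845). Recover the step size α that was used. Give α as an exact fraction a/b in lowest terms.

α = 1/5

F_att = 5/4·(g−p) = 5/4·(-6,4) = (-7.5000,5.0000)
o1: d²=65 > ρ²=38 → inactive
o2: d²=637 > ρ²=38 → inactive
o3: d²=349 > ρ²=38 → inactive
o4: d²=37 ≤ ρ²=38; F_rep = 29·(1,6)/37² = (0.0212,0.1271)
F = F_att + ΣF_rep = (-7.4788,5.1271)
Δp = p'−p = (-1.4958,1.0254); α = Δx/Fx = (-20477/13690) / (-20477/2738) = 1/5
check: Δy/Fy = (7019/6845) / (7019/1369) = 1/5 ✓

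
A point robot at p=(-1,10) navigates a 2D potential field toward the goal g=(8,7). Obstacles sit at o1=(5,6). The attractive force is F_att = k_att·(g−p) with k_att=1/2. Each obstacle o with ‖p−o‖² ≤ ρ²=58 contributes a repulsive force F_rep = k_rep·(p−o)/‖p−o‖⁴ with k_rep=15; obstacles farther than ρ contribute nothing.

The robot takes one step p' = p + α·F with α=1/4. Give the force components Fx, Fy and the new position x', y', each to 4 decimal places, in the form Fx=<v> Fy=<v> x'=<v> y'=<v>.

Fx=4.4667 Fy=-1.4778 x'=0.1167 y'=9.6305

F_att = 1/2·(g−p) = 1/2·(9,-3) = (4.5000,-1.5000)
o1: d²=52 ≤ ρ²=58; F_rep = 15·(-6,4)/52² = (-0.0333,0.0222)
F = F_att + ΣF_rep = (4.4667,-1.4778)
p' = p + 1/4·F = (0.1167,9.6305)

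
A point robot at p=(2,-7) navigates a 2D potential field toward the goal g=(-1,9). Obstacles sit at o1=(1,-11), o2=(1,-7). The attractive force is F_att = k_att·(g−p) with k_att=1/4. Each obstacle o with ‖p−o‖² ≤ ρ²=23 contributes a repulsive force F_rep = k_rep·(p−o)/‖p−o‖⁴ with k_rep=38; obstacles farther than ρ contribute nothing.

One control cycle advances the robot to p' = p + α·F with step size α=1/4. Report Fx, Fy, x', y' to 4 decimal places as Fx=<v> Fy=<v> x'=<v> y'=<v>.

Fx=37.3815 Fy=4.5260 x'=11.3454 y'=-5.8685

F_att = 1/4·(g−p) = 1/4·(-3,16) = (-0.7500,4.0000)
o1: d²=17 ≤ ρ²=23; F_rep = 38·(1,4)/17² = (0.1315,0.5260)
o2: d²=1 ≤ ρ²=23; F_rep = 38·(1,0)/1² = (38.0000,0.0000)
F = F_att + ΣF_rep = (37.3815,4.5260)
p' = p + 1/4·F = (11.3454,-5.8685)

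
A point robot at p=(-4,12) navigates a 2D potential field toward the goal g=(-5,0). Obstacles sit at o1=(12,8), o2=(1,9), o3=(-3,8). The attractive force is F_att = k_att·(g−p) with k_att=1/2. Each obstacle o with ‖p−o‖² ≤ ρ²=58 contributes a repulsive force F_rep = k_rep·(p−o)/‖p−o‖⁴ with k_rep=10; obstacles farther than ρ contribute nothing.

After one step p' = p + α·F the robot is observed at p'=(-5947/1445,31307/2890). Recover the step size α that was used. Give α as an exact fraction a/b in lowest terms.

F_att = 1/2·(g−p) = 1/2·(-1,-12) = (-0.5000,-6.0000)
o1: d²=272 > ρ²=58 → inactive
o2: d²=34 ≤ ρ²=58; F_rep = 10·(-5,3)/34² = (-0.0433,0.0260)
o3: d²=17 ≤ ρ²=58; F_rep = 10·(-1,4)/17² = (-0.0346,0.1384)
F = F_att + ΣF_rep = (-0.5779,-5.8356)
Δp = p'−p = (-0.1156,-1.1671); α = Δx/Fx = (-167/1445) / (-167/289) = 1/5
check: Δy/Fy = (-3373/2890) / (-3373/578) = 1/5 ✓

α = 1/5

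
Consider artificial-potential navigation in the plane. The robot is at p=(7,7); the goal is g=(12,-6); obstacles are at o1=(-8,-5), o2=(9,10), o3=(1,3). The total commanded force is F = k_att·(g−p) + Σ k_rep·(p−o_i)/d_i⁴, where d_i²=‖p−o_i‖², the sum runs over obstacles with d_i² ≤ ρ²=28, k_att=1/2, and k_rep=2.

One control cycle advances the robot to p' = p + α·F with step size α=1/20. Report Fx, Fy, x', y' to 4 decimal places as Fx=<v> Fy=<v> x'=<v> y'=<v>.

Fx=2.4763 Fy=-6.5355 x'=7.1238 y'=6.6732

F_att = 1/2·(g−p) = 1/2·(5,-13) = (2.5000,-6.5000)
o1: d²=369 > ρ²=28 → inactive
o2: d²=13 ≤ ρ²=28; F_rep = 2·(-2,-3)/13² = (-0.0237,-0.0355)
o3: d²=52 > ρ²=28 → inactive
F = F_att + ΣF_rep = (2.4763,-6.5355)
p' = p + 1/20·F = (7.1238,6.6732)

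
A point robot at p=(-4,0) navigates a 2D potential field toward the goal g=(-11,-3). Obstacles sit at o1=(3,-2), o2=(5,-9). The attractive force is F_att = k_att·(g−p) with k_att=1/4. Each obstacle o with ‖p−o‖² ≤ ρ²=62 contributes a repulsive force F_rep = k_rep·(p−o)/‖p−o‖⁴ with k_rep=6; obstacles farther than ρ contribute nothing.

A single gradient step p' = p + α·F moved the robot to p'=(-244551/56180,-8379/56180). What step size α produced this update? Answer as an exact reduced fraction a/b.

α = 1/5

F_att = 1/4·(g−p) = 1/4·(-7,-3) = (-1.7500,-0.7500)
o1: d²=53 ≤ ρ²=62; F_rep = 6·(-7,2)/53² = (-0.0150,0.0043)
o2: d²=162 > ρ²=62 → inactive
F = F_att + ΣF_rep = (-1.7650,-0.7457)
Δp = p'−p = (-0.3530,-0.1491); α = Δx/Fx = (-19831/56180) / (-19831/11236) = 1/5
check: Δy/Fy = (-8379/56180) / (-8379/11236) = 1/5 ✓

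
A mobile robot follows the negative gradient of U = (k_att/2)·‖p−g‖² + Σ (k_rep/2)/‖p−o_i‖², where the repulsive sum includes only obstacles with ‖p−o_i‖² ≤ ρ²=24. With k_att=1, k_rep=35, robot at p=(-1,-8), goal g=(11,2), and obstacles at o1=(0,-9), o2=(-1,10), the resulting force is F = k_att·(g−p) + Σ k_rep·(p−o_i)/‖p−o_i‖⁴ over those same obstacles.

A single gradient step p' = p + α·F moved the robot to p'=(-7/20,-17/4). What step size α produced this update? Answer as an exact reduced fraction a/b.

α = 1/5

F_att = 1·(g−p) = 1·(12,10) = (12.0000,10.0000)
o1: d²=2 ≤ ρ²=24; F_rep = 35·(-1,1)/2² = (-8.7500,8.7500)
o2: d²=324 > ρ²=24 → inactive
F = F_att + ΣF_rep = (3.2500,18.7500)
Δp = p'−p = (0.6500,3.7500); α = Δx/Fx = (13/20) / (13/4) = 1/5
check: Δy/Fy = (15/4) / (75/4) = 1/5 ✓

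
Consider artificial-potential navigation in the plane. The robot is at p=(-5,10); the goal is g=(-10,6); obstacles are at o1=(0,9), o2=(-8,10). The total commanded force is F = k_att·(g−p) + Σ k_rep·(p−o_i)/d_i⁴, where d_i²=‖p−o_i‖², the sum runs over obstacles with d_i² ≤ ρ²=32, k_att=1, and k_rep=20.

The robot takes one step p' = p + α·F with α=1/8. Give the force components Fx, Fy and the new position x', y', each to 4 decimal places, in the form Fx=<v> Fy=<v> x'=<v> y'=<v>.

F_att = 1·(g−p) = 1·(-5,-4) = (-5.0000,-4.0000)
o1: d²=26 ≤ ρ²=32; F_rep = 20·(-5,1)/26² = (-0.1479,0.0296)
o2: d²=9 ≤ ρ²=32; F_rep = 20·(3,0)/9² = (0.7407,0.0000)
F = F_att + ΣF_rep = (-4.4072,-3.9704)
p' = p + 1/8·F = (-5.5509,9.5037)

Fx=-4.4072 Fy=-3.9704 x'=-5.5509 y'=9.5037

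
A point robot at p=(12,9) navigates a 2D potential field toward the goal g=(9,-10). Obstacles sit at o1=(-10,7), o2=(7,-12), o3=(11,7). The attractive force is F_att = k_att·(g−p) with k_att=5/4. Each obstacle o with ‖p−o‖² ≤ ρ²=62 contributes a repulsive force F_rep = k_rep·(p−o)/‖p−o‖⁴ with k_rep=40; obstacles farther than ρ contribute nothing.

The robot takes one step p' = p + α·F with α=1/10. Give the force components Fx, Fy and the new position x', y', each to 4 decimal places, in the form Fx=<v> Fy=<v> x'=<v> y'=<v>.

Fx=-2.1500 Fy=-20.5500 x'=11.7850 y'=6.9450

F_att = 5/4·(g−p) = 5/4·(-3,-19) = (-3.7500,-23.7500)
o1: d²=488 > ρ²=62 → inactive
o2: d²=466 > ρ²=62 → inactive
o3: d²=5 ≤ ρ²=62; F_rep = 40·(1,2)/5² = (1.6000,3.2000)
F = F_att + ΣF_rep = (-2.1500,-20.5500)
p' = p + 1/10·F = (11.7850,6.9450)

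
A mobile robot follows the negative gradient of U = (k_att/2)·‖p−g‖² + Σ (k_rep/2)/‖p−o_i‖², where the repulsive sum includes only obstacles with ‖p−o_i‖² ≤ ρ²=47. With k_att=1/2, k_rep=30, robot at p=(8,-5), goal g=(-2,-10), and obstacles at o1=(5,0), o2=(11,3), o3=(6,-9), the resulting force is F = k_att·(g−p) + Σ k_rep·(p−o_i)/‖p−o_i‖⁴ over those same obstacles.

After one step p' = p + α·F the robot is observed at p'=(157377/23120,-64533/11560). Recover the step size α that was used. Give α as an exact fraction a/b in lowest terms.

α = 1/4

F_att = 1/2·(g−p) = 1/2·(-10,-5) = (-5.0000,-2.5000)
o1: d²=34 ≤ ρ²=47; F_rep = 30·(3,-5)/34² = (0.0779,-0.1298)
o2: d²=73 > ρ²=47 → inactive
o3: d²=20 ≤ ρ²=47; F_rep = 30·(2,4)/20² = (0.1500,0.3000)
F = F_att + ΣF_rep = (-4.7721,-2.3298)
Δp = p'−p = (-1.1930,-0.5824); α = Δx/Fx = (-27583/23120) / (-27583/5780) = 1/4
check: Δy/Fy = (-6733/11560) / (-6733/2890) = 1/4 ✓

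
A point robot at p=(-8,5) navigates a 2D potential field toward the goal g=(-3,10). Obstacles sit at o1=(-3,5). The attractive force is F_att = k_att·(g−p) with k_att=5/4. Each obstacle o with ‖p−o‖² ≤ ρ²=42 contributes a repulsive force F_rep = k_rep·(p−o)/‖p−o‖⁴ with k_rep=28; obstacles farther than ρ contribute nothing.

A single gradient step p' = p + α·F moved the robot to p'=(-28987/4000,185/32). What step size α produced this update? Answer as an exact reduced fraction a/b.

α = 1/8

F_att = 5/4·(g−p) = 5/4·(5,5) = (6.2500,6.2500)
o1: d²=25 ≤ ρ²=42; F_rep = 28·(-5,0)/25² = (-0.2240,0.0000)
F = F_att + ΣF_rep = (6.0260,6.2500)
Δp = p'−p = (0.7532,0.7812); α = Δx/Fx = (3013/4000) / (3013/500) = 1/8
check: Δy/Fy = (25/32) / (25/4) = 1/8 ✓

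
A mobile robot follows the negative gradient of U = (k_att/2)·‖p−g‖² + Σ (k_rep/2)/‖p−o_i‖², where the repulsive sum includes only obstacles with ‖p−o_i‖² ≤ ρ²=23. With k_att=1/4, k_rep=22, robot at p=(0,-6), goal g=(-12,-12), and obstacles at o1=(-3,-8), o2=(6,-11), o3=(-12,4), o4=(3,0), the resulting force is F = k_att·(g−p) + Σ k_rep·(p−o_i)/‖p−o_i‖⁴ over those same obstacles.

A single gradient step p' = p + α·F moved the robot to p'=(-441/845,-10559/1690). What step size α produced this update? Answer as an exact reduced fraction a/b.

F_att = 1/4·(g−p) = 1/4·(-12,-6) = (-3.0000,-1.5000)
o1: d²=13 ≤ ρ²=23; F_rep = 22·(3,2)/13² = (0.3905,0.2604)
o2: d²=61 > ρ²=23 → inactive
o3: d²=244 > ρ²=23 → inactive
o4: d²=45 > ρ²=23 → inactive
F = F_att + ΣF_rep = (-2.6095,-1.2396)
Δp = p'−p = (-0.5219,-0.2479); α = Δx/Fx = (-441/845) / (-441/169) = 1/5
check: Δy/Fy = (-419/1690) / (-419/338) = 1/5 ✓

α = 1/5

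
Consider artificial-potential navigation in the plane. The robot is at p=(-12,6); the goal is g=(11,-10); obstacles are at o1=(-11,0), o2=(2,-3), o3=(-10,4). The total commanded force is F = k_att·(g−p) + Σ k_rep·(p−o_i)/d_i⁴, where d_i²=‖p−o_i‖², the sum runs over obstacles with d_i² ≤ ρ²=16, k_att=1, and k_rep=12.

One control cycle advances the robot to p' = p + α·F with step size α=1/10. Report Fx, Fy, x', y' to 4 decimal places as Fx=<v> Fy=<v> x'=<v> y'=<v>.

Fx=22.6250 Fy=-15.6250 x'=-9.7375 y'=4.4375

F_att = 1·(g−p) = 1·(23,-16) = (23.0000,-16.0000)
o1: d²=37 > ρ²=16 → inactive
o2: d²=277 > ρ²=16 → inactive
o3: d²=8 ≤ ρ²=16; F_rep = 12·(-2,2)/8² = (-0.3750,0.3750)
F = F_att + ΣF_rep = (22.6250,-15.6250)
p' = p + 1/10·F = (-9.7375,4.4375)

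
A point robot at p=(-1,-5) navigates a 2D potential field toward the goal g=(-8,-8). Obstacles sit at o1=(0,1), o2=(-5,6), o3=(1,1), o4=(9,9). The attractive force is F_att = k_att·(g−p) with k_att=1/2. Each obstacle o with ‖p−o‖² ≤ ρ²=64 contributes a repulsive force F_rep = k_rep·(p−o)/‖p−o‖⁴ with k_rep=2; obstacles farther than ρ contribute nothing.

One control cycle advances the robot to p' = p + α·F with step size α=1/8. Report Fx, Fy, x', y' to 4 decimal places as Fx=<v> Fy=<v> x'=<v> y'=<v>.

Fx=-3.5040 Fy=-1.5163 x'=-1.4380 y'=-5.1895

F_att = 1/2·(g−p) = 1/2·(-7,-3) = (-3.5000,-1.5000)
o1: d²=37 ≤ ρ²=64; F_rep = 2·(-1,-6)/37² = (-0.0015,-0.0088)
o2: d²=137 > ρ²=64 → inactive
o3: d²=40 ≤ ρ²=64; F_rep = 2·(-2,-6)/40² = (-0.0025,-0.0075)
o4: d²=296 > ρ²=64 → inactive
F = F_att + ΣF_rep = (-3.5040,-1.5163)
p' = p + 1/8·F = (-1.4380,-5.1895)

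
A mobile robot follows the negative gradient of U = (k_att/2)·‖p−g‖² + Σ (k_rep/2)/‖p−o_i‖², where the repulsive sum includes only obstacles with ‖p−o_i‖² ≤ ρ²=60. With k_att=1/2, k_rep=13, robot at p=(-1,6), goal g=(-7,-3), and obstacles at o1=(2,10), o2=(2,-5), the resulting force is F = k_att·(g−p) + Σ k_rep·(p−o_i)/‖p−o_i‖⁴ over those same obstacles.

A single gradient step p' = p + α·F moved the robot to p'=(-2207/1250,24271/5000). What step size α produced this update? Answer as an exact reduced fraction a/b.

α = 1/4

F_att = 1/2·(g−p) = 1/2·(-6,-9) = (-3.0000,-4.5000)
o1: d²=25 ≤ ρ²=60; F_rep = 13·(-3,-4)/25² = (-0.0624,-0.0832)
o2: d²=130 > ρ²=60 → inactive
F = F_att + ΣF_rep = (-3.0624,-4.5832)
Δp = p'−p = (-0.7656,-1.1458); α = Δx/Fx = (-957/1250) / (-1914/625) = 1/4
check: Δy/Fy = (-5729/5000) / (-5729/1250) = 1/4 ✓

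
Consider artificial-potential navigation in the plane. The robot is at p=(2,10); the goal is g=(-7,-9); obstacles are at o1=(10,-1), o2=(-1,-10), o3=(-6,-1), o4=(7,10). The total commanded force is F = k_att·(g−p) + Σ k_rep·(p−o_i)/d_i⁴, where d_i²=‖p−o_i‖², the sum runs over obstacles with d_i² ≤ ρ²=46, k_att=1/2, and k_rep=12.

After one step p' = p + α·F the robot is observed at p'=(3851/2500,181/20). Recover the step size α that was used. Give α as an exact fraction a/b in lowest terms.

α = 1/10

F_att = 1/2·(g−p) = 1/2·(-9,-19) = (-4.5000,-9.5000)
o1: d²=185 > ρ²=46 → inactive
o2: d²=409 > ρ²=46 → inactive
o3: d²=185 > ρ²=46 → inactive
o4: d²=25 ≤ ρ²=46; F_rep = 12·(-5,0)/25² = (-0.0960,0.0000)
F = F_att + ΣF_rep = (-4.5960,-9.5000)
Δp = p'−p = (-0.4596,-0.9500); α = Δx/Fx = (-1149/2500) / (-1149/250) = 1/10
check: Δy/Fy = (-19/20) / (-19/2) = 1/10 ✓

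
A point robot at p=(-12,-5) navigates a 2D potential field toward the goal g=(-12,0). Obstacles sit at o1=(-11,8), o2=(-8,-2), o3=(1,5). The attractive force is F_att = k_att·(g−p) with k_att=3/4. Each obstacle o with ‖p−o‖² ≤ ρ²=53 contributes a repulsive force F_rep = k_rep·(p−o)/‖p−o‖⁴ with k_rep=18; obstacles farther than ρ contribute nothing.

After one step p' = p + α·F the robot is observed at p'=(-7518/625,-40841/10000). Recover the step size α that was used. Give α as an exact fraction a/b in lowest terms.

F_att = 3/4·(g−p) = 3/4·(0,5) = (0.0000,3.7500)
o1: d²=170 > ρ²=53 → inactive
o2: d²=25 ≤ ρ²=53; F_rep = 18·(-4,-3)/25² = (-0.1152,-0.0864)
o3: d²=269 > ρ²=53 → inactive
F = F_att + ΣF_rep = (-0.1152,3.6636)
Δp = p'−p = (-0.0288,0.9159); α = Δx/Fx = (-18/625) / (-72/625) = 1/4
check: Δy/Fy = (9159/10000) / (9159/2500) = 1/4 ✓

α = 1/4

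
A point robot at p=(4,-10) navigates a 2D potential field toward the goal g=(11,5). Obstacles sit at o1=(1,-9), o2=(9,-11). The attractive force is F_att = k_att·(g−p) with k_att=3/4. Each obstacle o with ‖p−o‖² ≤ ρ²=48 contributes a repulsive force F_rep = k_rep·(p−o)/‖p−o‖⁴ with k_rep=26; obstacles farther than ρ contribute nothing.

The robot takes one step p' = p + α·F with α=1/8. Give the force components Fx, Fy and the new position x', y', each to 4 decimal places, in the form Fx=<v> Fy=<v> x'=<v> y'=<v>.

F_att = 3/4·(g−p) = 3/4·(7,15) = (5.2500,11.2500)
o1: d²=10 ≤ ρ²=48; F_rep = 26·(3,-1)/10² = (0.7800,-0.2600)
o2: d²=26 ≤ ρ²=48; F_rep = 26·(-5,1)/26² = (-0.1923,0.0385)
F = F_att + ΣF_rep = (5.8377,11.0285)
p' = p + 1/8·F = (4.7297,-8.6214)

Fx=5.8377 Fy=11.0285 x'=4.7297 y'=-8.6214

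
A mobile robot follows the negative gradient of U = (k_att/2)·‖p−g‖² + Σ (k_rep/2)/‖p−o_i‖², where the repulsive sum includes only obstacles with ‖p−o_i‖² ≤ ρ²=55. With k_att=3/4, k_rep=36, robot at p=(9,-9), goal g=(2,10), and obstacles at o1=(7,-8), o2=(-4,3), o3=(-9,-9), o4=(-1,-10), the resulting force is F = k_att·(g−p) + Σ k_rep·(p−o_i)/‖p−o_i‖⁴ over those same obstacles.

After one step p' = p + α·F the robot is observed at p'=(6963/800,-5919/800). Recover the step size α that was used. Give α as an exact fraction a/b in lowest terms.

α = 1/8

F_att = 3/4·(g−p) = 3/4·(-7,19) = (-5.2500,14.2500)
o1: d²=5 ≤ ρ²=55; F_rep = 36·(2,-1)/5² = (2.8800,-1.4400)
o2: d²=313 > ρ²=55 → inactive
o3: d²=324 > ρ²=55 → inactive
o4: d²=101 > ρ²=55 → inactive
F = F_att + ΣF_rep = (-2.3700,12.8100)
Δp = p'−p = (-0.2963,1.6013); α = Δx/Fx = (-237/800) / (-237/100) = 1/8
check: Δy/Fy = (1281/800) / (1281/100) = 1/8 ✓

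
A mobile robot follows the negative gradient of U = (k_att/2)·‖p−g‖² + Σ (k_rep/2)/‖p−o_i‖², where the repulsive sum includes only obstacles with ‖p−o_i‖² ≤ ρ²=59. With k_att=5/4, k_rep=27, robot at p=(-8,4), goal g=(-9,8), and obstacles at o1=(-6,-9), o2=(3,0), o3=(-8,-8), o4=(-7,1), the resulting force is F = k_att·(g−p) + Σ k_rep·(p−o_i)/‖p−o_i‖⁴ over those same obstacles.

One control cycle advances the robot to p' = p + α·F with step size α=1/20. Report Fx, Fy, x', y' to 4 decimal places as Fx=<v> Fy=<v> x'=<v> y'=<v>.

Fx=-1.5200 Fy=5.8100 x'=-8.0760 y'=4.2905

F_att = 5/4·(g−p) = 5/4·(-1,4) = (-1.2500,5.0000)
o1: d²=173 > ρ²=59 → inactive
o2: d²=137 > ρ²=59 → inactive
o3: d²=144 > ρ²=59 → inactive
o4: d²=10 ≤ ρ²=59; F_rep = 27·(-1,3)/10² = (-0.2700,0.8100)
F = F_att + ΣF_rep = (-1.5200,5.8100)
p' = p + 1/20·F = (-8.0760,4.2905)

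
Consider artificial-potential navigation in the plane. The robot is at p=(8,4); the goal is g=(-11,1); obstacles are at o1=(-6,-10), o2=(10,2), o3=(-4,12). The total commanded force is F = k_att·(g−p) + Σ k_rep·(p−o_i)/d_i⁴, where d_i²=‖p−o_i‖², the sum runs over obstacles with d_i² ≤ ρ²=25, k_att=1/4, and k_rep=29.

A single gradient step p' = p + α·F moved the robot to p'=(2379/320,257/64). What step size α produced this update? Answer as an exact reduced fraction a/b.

α = 1/10

F_att = 1/4·(g−p) = 1/4·(-19,-3) = (-4.7500,-0.7500)
o1: d²=392 > ρ²=25 → inactive
o2: d²=8 ≤ ρ²=25; F_rep = 29·(-2,2)/8² = (-0.9062,0.9062)
o3: d²=208 > ρ²=25 → inactive
F = F_att + ΣF_rep = (-5.6562,0.1562)
Δp = p'−p = (-0.5656,0.0156); α = Δx/Fx = (-181/320) / (-181/32) = 1/10
check: Δy/Fy = (1/64) / (5/32) = 1/10 ✓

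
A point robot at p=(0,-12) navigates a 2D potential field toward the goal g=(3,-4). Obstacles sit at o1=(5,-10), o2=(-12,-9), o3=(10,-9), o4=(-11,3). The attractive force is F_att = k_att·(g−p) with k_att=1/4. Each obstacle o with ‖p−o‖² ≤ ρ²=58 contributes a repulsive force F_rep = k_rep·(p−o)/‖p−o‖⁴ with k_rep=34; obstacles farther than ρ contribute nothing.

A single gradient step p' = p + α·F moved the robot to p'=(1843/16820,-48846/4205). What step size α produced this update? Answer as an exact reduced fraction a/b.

α = 1/5

F_att = 1/4·(g−p) = 1/4·(3,8) = (0.7500,2.0000)
o1: d²=29 ≤ ρ²=58; F_rep = 34·(-5,-2)/29² = (-0.2021,-0.0809)
o2: d²=153 > ρ²=58 → inactive
o3: d²=109 > ρ²=58 → inactive
o4: d²=346 > ρ²=58 → inactive
F = F_att + ΣF_rep = (0.5479,1.9191)
Δp = p'−p = (0.1096,0.3838); α = Δx/Fx = (1843/16820) / (1843/3364) = 1/5
check: Δy/Fy = (1614/4205) / (1614/841) = 1/5 ✓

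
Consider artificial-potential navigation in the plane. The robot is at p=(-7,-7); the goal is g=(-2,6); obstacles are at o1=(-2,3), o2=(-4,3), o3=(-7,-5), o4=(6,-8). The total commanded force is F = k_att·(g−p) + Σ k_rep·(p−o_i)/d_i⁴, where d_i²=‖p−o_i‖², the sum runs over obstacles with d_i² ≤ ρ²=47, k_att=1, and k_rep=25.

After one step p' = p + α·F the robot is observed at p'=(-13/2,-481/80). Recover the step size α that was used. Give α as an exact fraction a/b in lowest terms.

F_att = 1·(g−p) = 1·(5,13) = (5.0000,13.0000)
o1: d²=125 > ρ²=47 → inactive
o2: d²=109 > ρ²=47 → inactive
o3: d²=4 ≤ ρ²=47; F_rep = 25·(0,-2)/4² = (0.0000,-3.1250)
o4: d²=170 > ρ²=47 → inactive
F = F_att + ΣF_rep = (5.0000,9.8750)
Δp = p'−p = (0.5000,0.9875); α = Δx/Fx = (1/2) / (5) = 1/10
check: Δy/Fy = (79/80) / (79/8) = 1/10 ✓

α = 1/10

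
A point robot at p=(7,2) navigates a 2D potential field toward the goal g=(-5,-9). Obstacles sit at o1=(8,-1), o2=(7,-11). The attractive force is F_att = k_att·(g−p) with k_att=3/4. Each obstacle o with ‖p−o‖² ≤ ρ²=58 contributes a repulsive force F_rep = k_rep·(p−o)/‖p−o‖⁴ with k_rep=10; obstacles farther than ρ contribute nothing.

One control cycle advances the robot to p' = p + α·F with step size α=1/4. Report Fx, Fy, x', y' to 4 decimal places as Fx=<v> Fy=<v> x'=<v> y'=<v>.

Fx=-9.1000 Fy=-7.9500 x'=4.7250 y'=0.0125

F_att = 3/4·(g−p) = 3/4·(-12,-11) = (-9.0000,-8.2500)
o1: d²=10 ≤ ρ²=58; F_rep = 10·(-1,3)/10² = (-0.1000,0.3000)
o2: d²=169 > ρ²=58 → inactive
F = F_att + ΣF_rep = (-9.1000,-7.9500)
p' = p + 1/4·F = (4.7250,0.0125)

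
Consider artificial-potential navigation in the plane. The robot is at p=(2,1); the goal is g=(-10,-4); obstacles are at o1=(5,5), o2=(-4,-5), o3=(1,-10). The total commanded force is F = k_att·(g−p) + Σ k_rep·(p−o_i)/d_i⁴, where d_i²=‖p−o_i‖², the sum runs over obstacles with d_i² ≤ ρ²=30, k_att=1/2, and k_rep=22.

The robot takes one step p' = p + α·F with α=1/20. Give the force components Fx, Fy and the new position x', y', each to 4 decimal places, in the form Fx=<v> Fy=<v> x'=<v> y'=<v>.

F_att = 1/2·(g−p) = 1/2·(-12,-5) = (-6.0000,-2.5000)
o1: d²=25 ≤ ρ²=30; F_rep = 22·(-3,-4)/25² = (-0.1056,-0.1408)
o2: d²=72 > ρ²=30 → inactive
o3: d²=122 > ρ²=30 → inactive
F = F_att + ΣF_rep = (-6.1056,-2.6408)
p' = p + 1/20·F = (1.6947,0.8680)

Fx=-6.1056 Fy=-2.6408 x'=1.6947 y'=0.8680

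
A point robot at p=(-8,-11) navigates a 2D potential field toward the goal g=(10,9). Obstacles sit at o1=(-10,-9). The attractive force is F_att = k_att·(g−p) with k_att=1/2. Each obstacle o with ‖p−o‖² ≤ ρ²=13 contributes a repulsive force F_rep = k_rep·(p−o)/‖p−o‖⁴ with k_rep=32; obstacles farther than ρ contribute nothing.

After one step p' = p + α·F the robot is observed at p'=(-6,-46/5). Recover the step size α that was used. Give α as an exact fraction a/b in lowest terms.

α = 1/5

F_att = 1/2·(g−p) = 1/2·(18,20) = (9.0000,10.0000)
o1: d²=8 ≤ ρ²=13; F_rep = 32·(2,-2)/8² = (1.0000,-1.0000)
F = F_att + ΣF_rep = (10.0000,9.0000)
Δp = p'−p = (2.0000,1.8000); α = Δx/Fx = (2) / (10) = 1/5
check: Δy/Fy = (9/5) / (9) = 1/5 ✓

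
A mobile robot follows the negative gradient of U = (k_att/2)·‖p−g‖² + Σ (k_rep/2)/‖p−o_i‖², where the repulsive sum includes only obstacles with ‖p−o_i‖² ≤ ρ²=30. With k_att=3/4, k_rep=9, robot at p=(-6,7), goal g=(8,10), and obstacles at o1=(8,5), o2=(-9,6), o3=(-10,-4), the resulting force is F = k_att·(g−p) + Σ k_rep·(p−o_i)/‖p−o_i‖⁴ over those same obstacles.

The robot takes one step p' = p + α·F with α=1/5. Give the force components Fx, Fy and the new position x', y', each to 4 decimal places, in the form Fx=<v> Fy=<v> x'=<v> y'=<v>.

F_att = 3/4·(g−p) = 3/4·(14,3) = (10.5000,2.2500)
o1: d²=200 > ρ²=30 → inactive
o2: d²=10 ≤ ρ²=30; F_rep = 9·(3,1)/10² = (0.2700,0.0900)
o3: d²=137 > ρ²=30 → inactive
F = F_att + ΣF_rep = (10.7700,2.3400)
p' = p + 1/5·F = (-3.8460,7.4680)

Fx=10.7700 Fy=2.3400 x'=-3.8460 y'=7.4680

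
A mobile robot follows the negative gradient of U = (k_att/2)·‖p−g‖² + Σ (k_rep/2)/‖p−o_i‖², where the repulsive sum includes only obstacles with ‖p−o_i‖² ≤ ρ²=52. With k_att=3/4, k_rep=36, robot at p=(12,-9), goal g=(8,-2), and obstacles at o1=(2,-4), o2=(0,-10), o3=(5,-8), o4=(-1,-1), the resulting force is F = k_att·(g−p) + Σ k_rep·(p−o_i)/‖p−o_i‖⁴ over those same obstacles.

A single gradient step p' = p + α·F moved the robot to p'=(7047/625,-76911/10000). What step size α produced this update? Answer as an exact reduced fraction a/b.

F_att = 3/4·(g−p) = 3/4·(-4,7) = (-3.0000,5.2500)
o1: d²=125 > ρ²=52 → inactive
o2: d²=145 > ρ²=52 → inactive
o3: d²=50 ≤ ρ²=52; F_rep = 36·(7,-1)/50² = (0.1008,-0.0144)
o4: d²=233 > ρ²=52 → inactive
F = F_att + ΣF_rep = (-2.8992,5.2356)
Δp = p'−p = (-0.7248,1.3089); α = Δx/Fx = (-453/625) / (-1812/625) = 1/4
check: Δy/Fy = (13089/10000) / (13089/2500) = 1/4 ✓

α = 1/4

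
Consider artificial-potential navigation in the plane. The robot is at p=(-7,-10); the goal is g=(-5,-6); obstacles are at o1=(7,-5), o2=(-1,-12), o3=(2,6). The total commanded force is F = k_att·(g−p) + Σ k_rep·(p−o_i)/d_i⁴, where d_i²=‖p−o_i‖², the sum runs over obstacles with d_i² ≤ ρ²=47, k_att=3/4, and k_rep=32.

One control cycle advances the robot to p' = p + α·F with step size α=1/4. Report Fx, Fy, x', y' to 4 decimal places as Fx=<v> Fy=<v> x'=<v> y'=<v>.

F_att = 3/4·(g−p) = 3/4·(2,4) = (1.5000,3.0000)
o1: d²=221 > ρ²=47 → inactive
o2: d²=40 ≤ ρ²=47; F_rep = 32·(-6,2)/40² = (-0.1200,0.0400)
o3: d²=337 > ρ²=47 → inactive
F = F_att + ΣF_rep = (1.3800,3.0400)
p' = p + 1/4·F = (-6.6550,-9.2400)

Fx=1.3800 Fy=3.0400 x'=-6.6550 y'=-9.2400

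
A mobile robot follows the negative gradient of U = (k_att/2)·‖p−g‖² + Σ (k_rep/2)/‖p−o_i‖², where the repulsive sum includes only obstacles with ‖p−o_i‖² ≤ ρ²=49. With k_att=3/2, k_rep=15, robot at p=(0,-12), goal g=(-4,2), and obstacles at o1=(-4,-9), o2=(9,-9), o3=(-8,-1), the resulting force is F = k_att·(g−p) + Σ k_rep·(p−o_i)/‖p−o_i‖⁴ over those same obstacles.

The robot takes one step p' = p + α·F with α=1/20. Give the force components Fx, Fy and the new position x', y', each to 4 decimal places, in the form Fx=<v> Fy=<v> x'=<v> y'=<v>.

Fx=-5.9040 Fy=20.9280 x'=-0.2952 y'=-10.9536

F_att = 3/2·(g−p) = 3/2·(-4,14) = (-6.0000,21.0000)
o1: d²=25 ≤ ρ²=49; F_rep = 15·(4,-3)/25² = (0.0960,-0.0720)
o2: d²=90 > ρ²=49 → inactive
o3: d²=185 > ρ²=49 → inactive
F = F_att + ΣF_rep = (-5.9040,20.9280)
p' = p + 1/20·F = (-0.2952,-10.9536)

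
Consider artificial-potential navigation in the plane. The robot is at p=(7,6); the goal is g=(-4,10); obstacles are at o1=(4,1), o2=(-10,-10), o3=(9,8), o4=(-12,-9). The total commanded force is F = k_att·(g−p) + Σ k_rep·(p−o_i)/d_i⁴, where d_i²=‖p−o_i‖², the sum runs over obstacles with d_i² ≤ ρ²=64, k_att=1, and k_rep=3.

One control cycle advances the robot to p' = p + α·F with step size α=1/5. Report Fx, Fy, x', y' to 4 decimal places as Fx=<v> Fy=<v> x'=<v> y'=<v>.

Fx=-11.0860 Fy=3.9192 x'=4.7828 y'=6.7838

F_att = 1·(g−p) = 1·(-11,4) = (-11.0000,4.0000)
o1: d²=34 ≤ ρ²=64; F_rep = 3·(3,5)/34² = (0.0078,0.0130)
o2: d²=545 > ρ²=64 → inactive
o3: d²=8 ≤ ρ²=64; F_rep = 3·(-2,-2)/8² = (-0.0938,-0.0938)
o4: d²=586 > ρ²=64 → inactive
F = F_att + ΣF_rep = (-11.0860,3.9192)
p' = p + 1/5·F = (4.7828,6.7838)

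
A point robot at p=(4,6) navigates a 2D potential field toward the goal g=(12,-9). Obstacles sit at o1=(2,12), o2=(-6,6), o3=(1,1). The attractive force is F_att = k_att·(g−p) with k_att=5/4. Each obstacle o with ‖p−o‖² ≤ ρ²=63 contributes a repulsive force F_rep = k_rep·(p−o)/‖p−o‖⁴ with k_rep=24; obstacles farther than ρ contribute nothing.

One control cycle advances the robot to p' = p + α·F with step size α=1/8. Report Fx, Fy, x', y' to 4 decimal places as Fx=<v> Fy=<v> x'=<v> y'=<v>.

F_att = 5/4·(g−p) = 5/4·(8,-15) = (10.0000,-18.7500)
o1: d²=40 ≤ ρ²=63; F_rep = 24·(2,-6)/40² = (0.0300,-0.0900)
o2: d²=100 > ρ²=63 → inactive
o3: d²=34 ≤ ρ²=63; F_rep = 24·(3,5)/34² = (0.0623,0.1038)
F = F_att + ΣF_rep = (10.0923,-18.7362)
p' = p + 1/8·F = (5.2615,3.6580)

Fx=10.0923 Fy=-18.7362 x'=5.2615 y'=3.6580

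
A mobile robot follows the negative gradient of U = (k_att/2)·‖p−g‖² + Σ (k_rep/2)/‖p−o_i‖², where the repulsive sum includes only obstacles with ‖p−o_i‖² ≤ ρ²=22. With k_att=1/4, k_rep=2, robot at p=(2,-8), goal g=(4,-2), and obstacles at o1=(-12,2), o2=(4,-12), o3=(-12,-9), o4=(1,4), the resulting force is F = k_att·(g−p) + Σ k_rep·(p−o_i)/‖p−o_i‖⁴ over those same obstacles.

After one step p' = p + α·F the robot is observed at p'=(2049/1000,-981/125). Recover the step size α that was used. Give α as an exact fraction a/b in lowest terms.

α = 1/10

F_att = 1/4·(g−p) = 1/4·(2,6) = (0.5000,1.5000)
o1: d²=296 > ρ²=22 → inactive
o2: d²=20 ≤ ρ²=22; F_rep = 2·(-2,4)/20² = (-0.0100,0.0200)
o3: d²=197 > ρ²=22 → inactive
o4: d²=145 > ρ²=22 → inactive
F = F_att + ΣF_rep = (0.4900,1.5200)
Δp = p'−p = (0.0490,0.1520); α = Δx/Fx = (49/1000) / (49/100) = 1/10
check: Δy/Fy = (19/125) / (38/25) = 1/10 ✓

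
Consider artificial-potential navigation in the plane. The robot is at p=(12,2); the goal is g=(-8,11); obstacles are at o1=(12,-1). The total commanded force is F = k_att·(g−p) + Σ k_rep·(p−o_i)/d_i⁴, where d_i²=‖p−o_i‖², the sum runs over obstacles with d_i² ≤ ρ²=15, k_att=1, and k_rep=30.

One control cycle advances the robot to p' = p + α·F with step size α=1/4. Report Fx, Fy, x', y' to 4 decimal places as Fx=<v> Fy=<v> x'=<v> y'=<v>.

Fx=-20.0000 Fy=10.1111 x'=7.0000 y'=4.5278

F_att = 1·(g−p) = 1·(-20,9) = (-20.0000,9.0000)
o1: d²=9 ≤ ρ²=15; F_rep = 30·(0,3)/9² = (0.0000,1.1111)
F = F_att + ΣF_rep = (-20.0000,10.1111)
p' = p + 1/4·F = (7.0000,4.5278)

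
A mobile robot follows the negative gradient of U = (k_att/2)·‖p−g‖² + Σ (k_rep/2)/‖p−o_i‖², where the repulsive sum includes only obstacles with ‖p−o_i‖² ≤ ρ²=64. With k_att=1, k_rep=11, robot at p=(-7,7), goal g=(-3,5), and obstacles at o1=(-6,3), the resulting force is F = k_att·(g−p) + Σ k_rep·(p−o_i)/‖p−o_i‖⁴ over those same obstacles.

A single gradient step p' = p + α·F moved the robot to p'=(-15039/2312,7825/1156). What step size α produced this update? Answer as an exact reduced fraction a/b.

α = 1/8

F_att = 1·(g−p) = 1·(4,-2) = (4.0000,-2.0000)
o1: d²=17 ≤ ρ²=64; F_rep = 11·(-1,4)/17² = (-0.0381,0.1522)
F = F_att + ΣF_rep = (3.9619,-1.8478)
Δp = p'−p = (0.4952,-0.2310); α = Δx/Fx = (1145/2312) / (1145/289) = 1/8
check: Δy/Fy = (-267/1156) / (-534/289) = 1/8 ✓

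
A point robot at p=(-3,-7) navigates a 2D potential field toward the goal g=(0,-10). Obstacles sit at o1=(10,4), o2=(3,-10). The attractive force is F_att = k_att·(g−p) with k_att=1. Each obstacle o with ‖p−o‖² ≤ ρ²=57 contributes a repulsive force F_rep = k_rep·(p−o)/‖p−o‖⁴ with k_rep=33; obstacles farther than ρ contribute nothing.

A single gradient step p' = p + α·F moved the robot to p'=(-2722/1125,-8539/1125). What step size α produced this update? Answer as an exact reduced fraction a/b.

F_att = 1·(g−p) = 1·(3,-3) = (3.0000,-3.0000)
o1: d²=290 > ρ²=57 → inactive
o2: d²=45 ≤ ρ²=57; F_rep = 33·(-6,3)/45² = (-0.0978,0.0489)
F = F_att + ΣF_rep = (2.9022,-2.9511)
Δp = p'−p = (0.5804,-0.5902); α = Δx/Fx = (653/1125) / (653/225) = 1/5
check: Δy/Fy = (-664/1125) / (-664/225) = 1/5 ✓

α = 1/5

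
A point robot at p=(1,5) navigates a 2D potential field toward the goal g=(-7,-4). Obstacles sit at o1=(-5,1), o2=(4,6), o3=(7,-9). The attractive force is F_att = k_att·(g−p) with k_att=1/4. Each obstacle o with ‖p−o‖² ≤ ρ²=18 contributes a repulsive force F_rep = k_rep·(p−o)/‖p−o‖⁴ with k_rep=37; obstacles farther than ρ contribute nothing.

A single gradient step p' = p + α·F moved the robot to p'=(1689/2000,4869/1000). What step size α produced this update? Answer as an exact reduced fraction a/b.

F_att = 1/4·(g−p) = 1/4·(-8,-9) = (-2.0000,-2.2500)
o1: d²=52 > ρ²=18 → inactive
o2: d²=10 ≤ ρ²=18; F_rep = 37·(-3,-1)/10² = (-1.1100,-0.3700)
o3: d²=232 > ρ²=18 → inactive
F = F_att + ΣF_rep = (-3.1100,-2.6200)
Δp = p'−p = (-0.1555,-0.1310); α = Δx/Fx = (-311/2000) / (-311/100) = 1/20
check: Δy/Fy = (-131/1000) / (-131/50) = 1/20 ✓

α = 1/20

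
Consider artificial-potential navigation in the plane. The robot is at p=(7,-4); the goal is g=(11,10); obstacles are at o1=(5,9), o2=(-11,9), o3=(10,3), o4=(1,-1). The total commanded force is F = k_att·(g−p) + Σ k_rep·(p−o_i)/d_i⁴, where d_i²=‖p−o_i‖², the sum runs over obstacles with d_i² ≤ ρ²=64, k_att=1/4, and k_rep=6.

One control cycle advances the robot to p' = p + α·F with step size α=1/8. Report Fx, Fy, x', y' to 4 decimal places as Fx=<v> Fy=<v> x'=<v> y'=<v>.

Fx=1.0124 Fy=3.4786 x'=7.1266 y'=-3.5652

F_att = 1/4·(g−p) = 1/4·(4,14) = (1.0000,3.5000)
o1: d²=173 > ρ²=64 → inactive
o2: d²=493 > ρ²=64 → inactive
o3: d²=58 ≤ ρ²=64; F_rep = 6·(-3,-7)/58² = (-0.0054,-0.0125)
o4: d²=45 ≤ ρ²=64; F_rep = 6·(6,-3)/45² = (0.0178,-0.0089)
F = F_att + ΣF_rep = (1.0124,3.4786)
p' = p + 1/8·F = (7.1266,-3.5652)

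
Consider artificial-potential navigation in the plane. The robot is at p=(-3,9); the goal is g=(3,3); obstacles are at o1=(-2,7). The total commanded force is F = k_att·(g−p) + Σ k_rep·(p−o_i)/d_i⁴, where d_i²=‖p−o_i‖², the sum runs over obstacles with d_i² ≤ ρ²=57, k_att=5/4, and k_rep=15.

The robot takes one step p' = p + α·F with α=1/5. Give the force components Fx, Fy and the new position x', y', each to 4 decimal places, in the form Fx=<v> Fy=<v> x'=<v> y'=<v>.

Fx=6.9000 Fy=-6.3000 x'=-1.6200 y'=7.7400

F_att = 5/4·(g−p) = 5/4·(6,-6) = (7.5000,-7.5000)
o1: d²=5 ≤ ρ²=57; F_rep = 15·(-1,2)/5² = (-0.6000,1.2000)
F = F_att + ΣF_rep = (6.9000,-6.3000)
p' = p + 1/5·F = (-1.6200,7.7400)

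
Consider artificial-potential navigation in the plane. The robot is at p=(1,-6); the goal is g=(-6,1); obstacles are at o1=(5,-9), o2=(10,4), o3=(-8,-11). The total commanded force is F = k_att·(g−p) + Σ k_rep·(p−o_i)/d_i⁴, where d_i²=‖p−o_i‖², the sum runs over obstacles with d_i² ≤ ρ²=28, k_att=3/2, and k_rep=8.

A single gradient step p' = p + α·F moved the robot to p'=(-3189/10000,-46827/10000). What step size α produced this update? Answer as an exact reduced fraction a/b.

F_att = 3/2·(g−p) = 3/2·(-7,7) = (-10.5000,10.5000)
o1: d²=25 ≤ ρ²=28; F_rep = 8·(-4,3)/25² = (-0.0512,0.0384)
o2: d²=181 > ρ²=28 → inactive
o3: d²=106 > ρ²=28 → inactive
F = F_att + ΣF_rep = (-10.5512,10.5384)
Δp = p'−p = (-1.3189,1.3173); α = Δx/Fx = (-13189/10000) / (-13189/1250) = 1/8
check: Δy/Fy = (13173/10000) / (13173/1250) = 1/8 ✓

α = 1/8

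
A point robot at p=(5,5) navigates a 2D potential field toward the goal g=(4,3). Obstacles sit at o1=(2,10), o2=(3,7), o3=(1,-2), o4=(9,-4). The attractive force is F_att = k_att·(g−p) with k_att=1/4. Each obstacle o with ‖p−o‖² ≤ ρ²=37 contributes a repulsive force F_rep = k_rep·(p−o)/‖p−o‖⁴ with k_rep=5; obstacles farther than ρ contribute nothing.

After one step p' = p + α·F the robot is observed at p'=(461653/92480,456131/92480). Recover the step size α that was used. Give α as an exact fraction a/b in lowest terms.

α = 1/10

F_att = 1/4·(g−p) = 1/4·(-1,-2) = (-0.2500,-0.5000)
o1: d²=34 ≤ ρ²=37; F_rep = 5·(3,-5)/34² = (0.0130,-0.0216)
o2: d²=8 ≤ ρ²=37; F_rep = 5·(2,-2)/8² = (0.1562,-0.1562)
o3: d²=65 > ρ²=37 → inactive
o4: d²=97 > ρ²=37 → inactive
F = F_att + ΣF_rep = (-0.0808,-0.6779)
Δp = p'−p = (-0.0081,-0.0678); α = Δx/Fx = (-747/92480) / (-747/9248) = 1/10
check: Δy/Fy = (-6269/92480) / (-6269/9248) = 1/10 ✓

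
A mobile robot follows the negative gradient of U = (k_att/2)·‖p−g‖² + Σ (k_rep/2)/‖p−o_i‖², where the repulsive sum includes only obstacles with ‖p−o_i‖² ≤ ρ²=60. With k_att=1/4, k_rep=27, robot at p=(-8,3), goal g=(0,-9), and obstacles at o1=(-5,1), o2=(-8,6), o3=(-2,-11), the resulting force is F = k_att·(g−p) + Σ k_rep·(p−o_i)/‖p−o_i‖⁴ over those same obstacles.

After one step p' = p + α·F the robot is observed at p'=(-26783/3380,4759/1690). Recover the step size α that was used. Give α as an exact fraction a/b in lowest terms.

F_att = 1/4·(g−p) = 1/4·(8,-12) = (2.0000,-3.0000)
o1: d²=13 ≤ ρ²=60; F_rep = 27·(-3,2)/13² = (-0.4793,0.3195)
o2: d²=9 ≤ ρ²=60; F_rep = 27·(0,-3)/9² = (0.0000,-1.0000)
o3: d²=232 > ρ²=60 → inactive
F = F_att + ΣF_rep = (1.5207,-3.6805)
Δp = p'−p = (0.0760,-0.1840); α = Δx/Fx = (257/3380) / (257/169) = 1/20
check: Δy/Fy = (-311/1690) / (-622/169) = 1/20 ✓

α = 1/20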